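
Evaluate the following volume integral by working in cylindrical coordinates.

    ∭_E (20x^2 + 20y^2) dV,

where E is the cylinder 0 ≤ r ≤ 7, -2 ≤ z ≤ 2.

In cylindrical coordinates, x = r cos(θ), y = r sin(θ), z = z, and dV = r dr dθ dz.

The integrand becomes 20r^2, so

    ∭_E (20x^2 + 20y^2) dV = ∫_{0}^{2π} ∫_{0}^{7} ∫_{-2}^{2} (20r^2) · r dz dr dθ.

Inner (z): 80r^3.
Middle (r from 0 to 7): 48020.
Outer (θ): 96040π.

Therefore the triple integral equals 96040π.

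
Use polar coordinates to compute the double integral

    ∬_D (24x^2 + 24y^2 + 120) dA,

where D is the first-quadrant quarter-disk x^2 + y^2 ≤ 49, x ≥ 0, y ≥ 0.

The region D is 0 ≤ r ≤ 7, 0 ≤ θ ≤ π/2 in polar coordinates, where x = r cos(θ), y = r sin(θ), and dA = r dr dθ.

Under the substitution, the integrand becomes 24r^2 + 120, so

    ∬_D (24x^2 + 24y^2 + 120) dA = ∫_{0}^{π/2} ∫_{0}^{7} (24r^2 + 120) · r dr dθ.

Inner integral (in r): ∫_{0}^{7} (24r^2 + 120) · r dr = 17346.

Outer integral (in θ): ∫_{0}^{π/2} (17346) dθ = 8673π.

Therefore ∬_D (24x^2 + 24y^2 + 120) dA = 8673π.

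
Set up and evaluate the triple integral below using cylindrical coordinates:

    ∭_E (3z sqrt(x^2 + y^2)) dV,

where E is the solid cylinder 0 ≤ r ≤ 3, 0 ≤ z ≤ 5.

In cylindrical coordinates, x = r cos(θ), y = r sin(θ), z = z, and dV = r dr dθ dz.

The integrand becomes 3r z, so

    ∭_E (3z sqrt(x^2 + y^2)) dV = ∫_{0}^{2π} ∫_{0}^{3} ∫_{0}^{5} (3r z) · r dz dr dθ.

Inner (z): 75r^2/2.
Middle (r from 0 to 3): 675/2.
Outer (θ): 675π.

Therefore the triple integral equals 675π.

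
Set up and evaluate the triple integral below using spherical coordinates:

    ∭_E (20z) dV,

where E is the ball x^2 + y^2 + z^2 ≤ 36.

In spherical coordinates, x = ρ sin(φ) cos(θ), y = ρ sin(φ) sin(θ), z = ρ cos(φ), and dV = ρ^2 sin(φ) dρ dφ dθ.

The integrand becomes 20ρ cos(φ), so

    ∭_E (20z) dV = ∫_{0}^{2π} ∫_{0}^{π} ∫_{0}^{6} (20ρ cos(φ)) · ρ^2 sin(φ) dρ dφ dθ.

Inner (ρ): 3240sin(2φ).
Middle (φ): 0.
Outer (θ): 0.

Therefore the triple integral equals 0.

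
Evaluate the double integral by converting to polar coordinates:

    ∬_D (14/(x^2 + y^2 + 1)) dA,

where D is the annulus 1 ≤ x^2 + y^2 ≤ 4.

The region D is 1 ≤ r ≤ 2, 0 ≤ θ ≤ 2π in polar coordinates, where x = r cos(θ), y = r sin(θ), and dA = r dr dθ.

Under the substitution, the integrand becomes 14/(r^2 + 1), so

    ∬_D (14/(x^2 + y^2 + 1)) dA = ∫_{0}^{2π} ∫_{1}^{2} (14/(r^2 + 1)) · r dr dθ.

Inner integral (in r): ∫_{1}^{2} (14/(r^2 + 1)) · r dr = log(78125/128).

Outer integral (in θ): ∫_{0}^{2π} (log(78125/128)) dθ = log((78125/128)^(2π)).

Therefore ∬_D (14/(x^2 + y^2 + 1)) dA = log((78125/128)^(2π)).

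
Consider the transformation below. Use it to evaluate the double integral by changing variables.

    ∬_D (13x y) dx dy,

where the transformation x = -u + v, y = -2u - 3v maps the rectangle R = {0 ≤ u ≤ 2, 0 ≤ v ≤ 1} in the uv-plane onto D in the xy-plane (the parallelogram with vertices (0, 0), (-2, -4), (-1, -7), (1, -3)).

Compute the Jacobian determinant of (x, y) with respect to (u, v):

    ∂(x,y)/∂(u,v) = | -1  1 | = (-1)(-3) - (1)(-2) = 5.
                   | -2  -3 |

Its absolute value is |J| = 5 (the area scaling factor).

Substituting x = -u + v, y = -2u - 3v into the integrand,

    13x y → 26u^2 + 13u v - 39v^2,

so the integral becomes

    ∬_R (26u^2 + 13u v - 39v^2) · |J| du dv = ∫_0^2 ∫_0^1 (130u^2 + 65u v - 195v^2) dv du.

Inner (v): 130u^2 + 65u/2 - 65.
Outer (u): 845/3.

Therefore ∬_D (13x y) dx dy = 845/3.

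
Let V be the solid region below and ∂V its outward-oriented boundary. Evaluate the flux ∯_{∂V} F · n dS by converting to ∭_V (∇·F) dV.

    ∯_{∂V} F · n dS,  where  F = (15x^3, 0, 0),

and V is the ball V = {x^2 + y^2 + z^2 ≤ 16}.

By the divergence theorem,

    ∯_{∂V} F · n dS = ∭_V (∇ · F) dV.

Compute the divergence:
    ∇ · F = ∂F_x/∂x + ∂F_y/∂y + ∂F_z/∂z = 45x^2 + 0 + 0 = 45x^2.

In spherical coordinates, x = ρ sin(φ) cos(θ), y = ρ sin(φ) sin(θ), z = ρ cos(φ), dV = ρ^2 sin(φ) dρ dφ dθ, with 0 ≤ ρ ≤ 4, 0 ≤ φ ≤ π, 0 ≤ θ ≤ 2π.

The integrand, after substitution and multiplying by the volume element, becomes (45ρ^2sin(φ)^2cos(θ)^2) · ρ^2 sin(φ), so

    ∭_V (∇·F) dV = ∫_0^{2π} ∫_0^{π} ∫_0^{4} (45ρ^2sin(φ)^2cos(θ)^2) · ρ^2 sin(φ) dρ dφ dθ.

Inner (ρ from 0 to 4): 9216sin(φ)^3cos(θ)^2.
Middle (φ from 0 to π): 12288cos(θ)^2.
Outer (θ from 0 to 2π): 12288π.

Therefore ∯_{∂V} F · n dS = 12288π.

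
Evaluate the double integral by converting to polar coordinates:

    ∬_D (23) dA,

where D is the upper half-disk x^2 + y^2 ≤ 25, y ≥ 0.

The region D is 0 ≤ r ≤ 5, 0 ≤ θ ≤ π in polar coordinates, where x = r cos(θ), y = r sin(θ), and dA = r dr dθ.

Under the substitution, the integrand becomes 23, so

    ∬_D (23) dA = ∫_{0}^{π} ∫_{0}^{5} (23) · r dr dθ.

Inner integral (in r): ∫_{0}^{5} (23) · r dr = 575/2.

Outer integral (in θ): ∫_{0}^{π} (575/2) dθ = 575π/2.

Therefore ∬_D (23) dA = 575π/2.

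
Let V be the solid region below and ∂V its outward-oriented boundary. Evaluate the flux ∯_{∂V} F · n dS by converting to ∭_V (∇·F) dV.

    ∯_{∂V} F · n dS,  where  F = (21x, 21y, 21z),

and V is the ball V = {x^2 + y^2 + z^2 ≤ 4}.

By the divergence theorem,

    ∯_{∂V} F · n dS = ∭_V (∇ · F) dV.

Compute the divergence:
    ∇ · F = ∂F_x/∂x + ∂F_y/∂y + ∂F_z/∂z = 21 + 21 + 21 = 63.

In spherical coordinates, x = ρ sin(φ) cos(θ), y = ρ sin(φ) sin(θ), z = ρ cos(φ), dV = ρ^2 sin(φ) dρ dφ dθ, with 0 ≤ ρ ≤ 2, 0 ≤ φ ≤ π, 0 ≤ θ ≤ 2π.

The integrand, after substitution and multiplying by the volume element, becomes (63) · ρ^2 sin(φ), so

    ∭_V (∇·F) dV = ∫_0^{2π} ∫_0^{π} ∫_0^{2} (63) · ρ^2 sin(φ) dρ dφ dθ.

Inner (ρ from 0 to 2): 168sin(φ).
Middle (φ from 0 to π): 336.
Outer (θ from 0 to 2π): 672π.

Therefore ∯_{∂V} F · n dS = 672π.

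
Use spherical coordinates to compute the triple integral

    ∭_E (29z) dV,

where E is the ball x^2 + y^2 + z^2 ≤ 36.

In spherical coordinates, x = ρ sin(φ) cos(θ), y = ρ sin(φ) sin(θ), z = ρ cos(φ), and dV = ρ^2 sin(φ) dρ dφ dθ.

The integrand becomes 29ρ cos(φ), so

    ∭_E (29z) dV = ∫_{0}^{2π} ∫_{0}^{π} ∫_{0}^{6} (29ρ cos(φ)) · ρ^2 sin(φ) dρ dφ dθ.

Inner (ρ): 4698sin(2φ).
Middle (φ): 0.
Outer (θ): 0.

Therefore the triple integral equals 0.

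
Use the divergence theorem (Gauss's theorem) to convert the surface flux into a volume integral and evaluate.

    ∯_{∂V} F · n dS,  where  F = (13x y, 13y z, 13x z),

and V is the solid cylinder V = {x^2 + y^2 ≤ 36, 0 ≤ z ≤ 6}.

By the divergence theorem,

    ∯_{∂V} F · n dS = ∭_V (∇ · F) dV.

Compute the divergence:
    ∇ · F = ∂F_x/∂x + ∂F_y/∂y + ∂F_z/∂z = 13y + 13z + 13x = 13x + 13y + 13z.

In cylindrical coordinates, x = r cos(θ), y = r sin(θ), z = z, dV = r dr dθ dz, with 0 ≤ r ≤ 6, 0 ≤ θ ≤ 2π, 0 ≤ z ≤ 6.

The integrand, after substitution and multiplying by the volume element, becomes (13sqrt(2)r sin(θ + π/4) + 13z) · r, so

    ∭_V (∇·F) dV = ∫_0^{2π} ∫_0^{6} ∫_0^{6} (13sqrt(2)r sin(θ + π/4) + 13z) · r dz dr dθ.

Inner (z from 0 to 6): 78r (sqrt(2)r sin(θ + π/4) + 3).
Middle (r from 0 to 6): 5616sqrt(2)sin(θ + π/4) + 4212.
Outer (θ from 0 to 2π): 8424π.

Therefore ∯_{∂V} F · n dS = 8424π.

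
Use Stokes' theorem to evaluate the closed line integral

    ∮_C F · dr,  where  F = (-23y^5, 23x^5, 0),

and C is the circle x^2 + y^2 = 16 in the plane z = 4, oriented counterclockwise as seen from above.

Let S be the flat disk x^2 + y^2 ≤ 16 in the plane z = 4, with upward unit normal n̂ = ẑ. By Stokes' theorem,

    ∮_C F · dr = ∬_S (∇ × F) · n̂ dS = ∬_D (curl F)_z dA,

where D is the disk x^2 + y^2 ≤ 16.

Compute the curl of F = (-23y^5, 23x^5, 0):
    (∇ × F)_x = ∂F_z/∂y - ∂F_y/∂z = 0,
    (∇ × F)_y = ∂F_x/∂z - ∂F_z/∂x = 0,
    (∇ × F)_z = ∂F_y/∂x - ∂F_x/∂y = 115x^4 + 115y^4.

On z = 4, (curl F)_z = 115x^4 + 115y^4.

Convert to polar (x = r cos θ, y = r sin θ, dA = r dr dθ); the integrand becomes 115r^4(sin(θ)^4 + cos(θ)^4), so

    ∬_D (curl F)_z dA = ∫_0^{2π} ∫_0^{4} (115r^4(sin(θ)^4 + cos(θ)^4)) · r dr dθ.

Inner (r from 0 to 4): 235520sin(θ)^4/3 + 235520cos(θ)^4/3.
Outer (θ from 0 to 2π): 117760π.

Therefore ∮_C F · dr = 117760π.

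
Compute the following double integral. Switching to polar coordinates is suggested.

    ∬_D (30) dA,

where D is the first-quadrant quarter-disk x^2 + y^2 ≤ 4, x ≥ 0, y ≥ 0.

The region D is 0 ≤ r ≤ 2, 0 ≤ θ ≤ π/2 in polar coordinates, where x = r cos(θ), y = r sin(θ), and dA = r dr dθ.

Under the substitution, the integrand becomes 30, so

    ∬_D (30) dA = ∫_{0}^{π/2} ∫_{0}^{2} (30) · r dr dθ.

Inner integral (in r): ∫_{0}^{2} (30) · r dr = 60.

Outer integral (in θ): ∫_{0}^{π/2} (60) dθ = 30π.

Therefore ∬_D (30) dA = 30π.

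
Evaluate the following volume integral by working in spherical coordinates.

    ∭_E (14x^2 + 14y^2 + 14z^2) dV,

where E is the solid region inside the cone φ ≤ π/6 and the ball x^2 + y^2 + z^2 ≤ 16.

In spherical coordinates, x = ρ sin(φ) cos(θ), y = ρ sin(φ) sin(θ), z = ρ cos(φ), and dV = ρ^2 sin(φ) dρ dφ dθ.

The integrand becomes 14ρ^2, so

    ∭_E (14x^2 + 14y^2 + 14z^2) dV = ∫_{0}^{2π} ∫_{0}^{π/6} ∫_{0}^{4} (14ρ^2) · ρ^2 sin(φ) dρ dφ dθ.

Inner (ρ): 14336sin(φ)/5.
Middle (φ): 14336/5 - 7168sqrt(3)/5.
Outer (θ): 14336π (2 - sqrt(3))/5.

Therefore the triple integral equals 14336π (2 - sqrt(3))/5.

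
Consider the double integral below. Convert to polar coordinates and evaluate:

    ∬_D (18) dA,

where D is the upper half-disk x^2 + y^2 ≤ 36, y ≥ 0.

The region D is 0 ≤ r ≤ 6, 0 ≤ θ ≤ π in polar coordinates, where x = r cos(θ), y = r sin(θ), and dA = r dr dθ.

Under the substitution, the integrand becomes 18, so

    ∬_D (18) dA = ∫_{0}^{π} ∫_{0}^{6} (18) · r dr dθ.

Inner integral (in r): ∫_{0}^{6} (18) · r dr = 324.

Outer integral (in θ): ∫_{0}^{π} (324) dθ = 324π.

Therefore ∬_D (18) dA = 324π.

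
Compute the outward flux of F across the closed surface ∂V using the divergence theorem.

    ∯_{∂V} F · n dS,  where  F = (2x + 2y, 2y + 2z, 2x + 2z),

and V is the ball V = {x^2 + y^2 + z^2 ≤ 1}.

By the divergence theorem,

    ∯_{∂V} F · n dS = ∭_V (∇ · F) dV.

Compute the divergence:
    ∇ · F = ∂F_x/∂x + ∂F_y/∂y + ∂F_z/∂z = 2 + 2 + 2 = 6.

In spherical coordinates, x = ρ sin(φ) cos(θ), y = ρ sin(φ) sin(θ), z = ρ cos(φ), dV = ρ^2 sin(φ) dρ dφ dθ, with 0 ≤ ρ ≤ 1, 0 ≤ φ ≤ π, 0 ≤ θ ≤ 2π.

The integrand, after substitution and multiplying by the volume element, becomes (6) · ρ^2 sin(φ), so

    ∭_V (∇·F) dV = ∫_0^{2π} ∫_0^{π} ∫_0^{1} (6) · ρ^2 sin(φ) dρ dφ dθ.

Inner (ρ from 0 to 1): 2sin(φ).
Middle (φ from 0 to π): 4.
Outer (θ from 0 to 2π): 8π.

Therefore ∯_{∂V} F · n dS = 8π.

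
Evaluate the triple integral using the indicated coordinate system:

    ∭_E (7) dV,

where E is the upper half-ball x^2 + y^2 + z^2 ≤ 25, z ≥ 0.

In spherical coordinates, x = ρ sin(φ) cos(θ), y = ρ sin(φ) sin(θ), z = ρ cos(φ), and dV = ρ^2 sin(φ) dρ dφ dθ.

The integrand becomes 7, so

    ∭_E (7) dV = ∫_{0}^{2π} ∫_{0}^{π/2} ∫_{0}^{5} (7) · ρ^2 sin(φ) dρ dφ dθ.

Inner (ρ): 875sin(φ)/3.
Middle (φ): 875/3.
Outer (θ): 1750π/3.

Therefore the triple integral equals 1750π/3.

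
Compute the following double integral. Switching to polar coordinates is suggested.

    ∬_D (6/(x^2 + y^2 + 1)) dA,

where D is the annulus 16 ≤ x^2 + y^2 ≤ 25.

The region D is 4 ≤ r ≤ 5, 0 ≤ θ ≤ 2π in polar coordinates, where x = r cos(θ), y = r sin(θ), and dA = r dr dθ.

Under the substitution, the integrand becomes 6/(r^2 + 1), so

    ∬_D (6/(x^2 + y^2 + 1)) dA = ∫_{0}^{2π} ∫_{4}^{5} (6/(r^2 + 1)) · r dr dθ.

Inner integral (in r): ∫_{4}^{5} (6/(r^2 + 1)) · r dr = log(17576/4913).

Outer integral (in θ): ∫_{0}^{2π} (log(17576/4913)) dθ = log((17576/4913)^(2π)).

Therefore ∬_D (6/(x^2 + y^2 + 1)) dA = log((17576/4913)^(2π)).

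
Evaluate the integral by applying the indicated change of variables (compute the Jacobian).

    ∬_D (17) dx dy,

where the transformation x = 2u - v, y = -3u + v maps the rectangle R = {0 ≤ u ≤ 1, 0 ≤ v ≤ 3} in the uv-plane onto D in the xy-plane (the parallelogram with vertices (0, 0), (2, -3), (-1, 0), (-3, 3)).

Compute the Jacobian determinant of (x, y) with respect to (u, v):

    ∂(x,y)/∂(u,v) = | 2  -1 | = (2)(1) - (-1)(-3) = -1.
                   | -3  1 |

Its absolute value is |J| = 1 (the area scaling factor).

Substituting x = 2u - v, y = -3u + v into the integrand,

    17 → 17,

so the integral becomes

    ∬_R (17) · |J| du dv = ∫_0^1 ∫_0^3 (17) dv du.

Inner (v): 51.
Outer (u): 51.

Therefore ∬_D (17) dx dy = 51.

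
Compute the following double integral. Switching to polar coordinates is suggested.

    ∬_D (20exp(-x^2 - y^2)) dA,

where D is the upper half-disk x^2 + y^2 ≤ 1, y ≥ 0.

The region D is 0 ≤ r ≤ 1, 0 ≤ θ ≤ π in polar coordinates, where x = r cos(θ), y = r sin(θ), and dA = r dr dθ.

Under the substitution, the integrand becomes 20exp(-r^2), so

    ∬_D (20exp(-x^2 - y^2)) dA = ∫_{0}^{π} ∫_{0}^{1} (20exp(-r^2)) · r dr dθ.

Inner integral (in r): ∫_{0}^{1} (20exp(-r^2)) · r dr = 10 - 10exp(-1).

Outer integral (in θ): ∫_{0}^{π} (10 - 10exp(-1)) dθ = -10π exp(-1) + 10π.

Therefore ∬_D (20exp(-x^2 - y^2)) dA = -10π exp(-1) + 10π.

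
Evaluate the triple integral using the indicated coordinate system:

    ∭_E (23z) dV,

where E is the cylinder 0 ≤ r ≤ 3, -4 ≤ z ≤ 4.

In cylindrical coordinates, x = r cos(θ), y = r sin(θ), z = z, and dV = r dr dθ dz.

The integrand becomes 23z, so

    ∭_E (23z) dV = ∫_{0}^{2π} ∫_{0}^{3} ∫_{-4}^{4} (23z) · r dz dr dθ.

Inner (z): 0.
Middle (r from 0 to 3): 0.
Outer (θ): 0.

Therefore the triple integral equals 0.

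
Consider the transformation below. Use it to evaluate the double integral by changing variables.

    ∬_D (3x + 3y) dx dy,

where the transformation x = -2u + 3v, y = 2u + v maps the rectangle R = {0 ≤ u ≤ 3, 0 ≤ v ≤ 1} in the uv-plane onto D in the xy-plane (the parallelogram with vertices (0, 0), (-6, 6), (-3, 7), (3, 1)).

Compute the Jacobian determinant of (x, y) with respect to (u, v):

    ∂(x,y)/∂(u,v) = | -2  3 | = (-2)(1) - (3)(2) = -8.
                   | 2  1 |

Its absolute value is |J| = 8 (the area scaling factor).

Substituting x = -2u + 3v, y = 2u + v into the integrand,

    3x + 3y → 12v,

so the integral becomes

    ∬_R (12v) · |J| du dv = ∫_0^3 ∫_0^1 (96v) dv du.

Inner (v): 48.
Outer (u): 144.

Therefore ∬_D (3x + 3y) dx dy = 144.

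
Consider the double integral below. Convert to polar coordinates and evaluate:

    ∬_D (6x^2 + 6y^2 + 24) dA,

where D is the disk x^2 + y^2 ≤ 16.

The region D is 0 ≤ r ≤ 4, 0 ≤ θ ≤ 2π in polar coordinates, where x = r cos(θ), y = r sin(θ), and dA = r dr dθ.

Under the substitution, the integrand becomes 6r^2 + 24, so

    ∬_D (6x^2 + 6y^2 + 24) dA = ∫_{0}^{2π} ∫_{0}^{4} (6r^2 + 24) · r dr dθ.

Inner integral (in r): ∫_{0}^{4} (6r^2 + 24) · r dr = 576.

Outer integral (in θ): ∫_{0}^{2π} (576) dθ = 1152π.

Therefore ∬_D (6x^2 + 6y^2 + 24) dA = 1152π.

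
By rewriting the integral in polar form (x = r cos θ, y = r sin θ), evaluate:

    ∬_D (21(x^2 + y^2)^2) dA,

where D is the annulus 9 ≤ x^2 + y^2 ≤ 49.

The region D is 3 ≤ r ≤ 7, 0 ≤ θ ≤ 2π in polar coordinates, where x = r cos(θ), y = r sin(θ), and dA = r dr dθ.

Under the substitution, the integrand becomes 21r^4, so

    ∬_D (21(x^2 + y^2)^2) dA = ∫_{0}^{2π} ∫_{3}^{7} (21r^4) · r dr dθ.

Inner integral (in r): ∫_{3}^{7} (21r^4) · r dr = 409220.

Outer integral (in θ): ∫_{0}^{2π} (409220) dθ = 818440π.

Therefore ∬_D (21(x^2 + y^2)^2) dA = 818440π.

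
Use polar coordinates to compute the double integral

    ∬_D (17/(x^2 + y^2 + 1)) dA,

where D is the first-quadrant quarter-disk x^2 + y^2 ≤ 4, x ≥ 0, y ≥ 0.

The region D is 0 ≤ r ≤ 2, 0 ≤ θ ≤ π/2 in polar coordinates, where x = r cos(θ), y = r sin(θ), and dA = r dr dθ.

Under the substitution, the integrand becomes 17/(r^2 + 1), so

    ∬_D (17/(x^2 + y^2 + 1)) dA = ∫_{0}^{π/2} ∫_{0}^{2} (17/(r^2 + 1)) · r dr dθ.

Inner integral (in r): ∫_{0}^{2} (17/(r^2 + 1)) · r dr = 17log(5)/2.

Outer integral (in θ): ∫_{0}^{π/2} (17log(5)/2) dθ = 17π log(5)/4.

Therefore ∬_D (17/(x^2 + y^2 + 1)) dA = 17π log(5)/4.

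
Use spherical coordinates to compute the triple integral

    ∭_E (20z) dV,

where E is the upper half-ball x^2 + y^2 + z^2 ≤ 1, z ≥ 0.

In spherical coordinates, x = ρ sin(φ) cos(θ), y = ρ sin(φ) sin(θ), z = ρ cos(φ), and dV = ρ^2 sin(φ) dρ dφ dθ.

The integrand becomes 20ρ cos(φ), so

    ∭_E (20z) dV = ∫_{0}^{2π} ∫_{0}^{π/2} ∫_{0}^{1} (20ρ cos(φ)) · ρ^2 sin(φ) dρ dφ dθ.

Inner (ρ): 5sin(2φ)/2.
Middle (φ): 5/2.
Outer (θ): 5π.

Therefore the triple integral equals 5π.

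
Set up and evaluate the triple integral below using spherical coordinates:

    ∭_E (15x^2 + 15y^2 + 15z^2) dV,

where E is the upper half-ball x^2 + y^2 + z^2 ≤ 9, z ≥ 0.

In spherical coordinates, x = ρ sin(φ) cos(θ), y = ρ sin(φ) sin(θ), z = ρ cos(φ), and dV = ρ^2 sin(φ) dρ dφ dθ.

The integrand becomes 15ρ^2, so

    ∭_E (15x^2 + 15y^2 + 15z^2) dV = ∫_{0}^{2π} ∫_{0}^{π/2} ∫_{0}^{3} (15ρ^2) · ρ^2 sin(φ) dρ dφ dθ.

Inner (ρ): 729sin(φ).
Middle (φ): 729.
Outer (θ): 1458π.

Therefore the triple integral equals 1458π.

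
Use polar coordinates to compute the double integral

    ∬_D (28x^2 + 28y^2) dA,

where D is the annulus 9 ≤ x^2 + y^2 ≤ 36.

The region D is 3 ≤ r ≤ 6, 0 ≤ θ ≤ 2π in polar coordinates, where x = r cos(θ), y = r sin(θ), and dA = r dr dθ.

Under the substitution, the integrand becomes 28r^2, so

    ∬_D (28x^2 + 28y^2) dA = ∫_{0}^{2π} ∫_{3}^{6} (28r^2) · r dr dθ.

Inner integral (in r): ∫_{3}^{6} (28r^2) · r dr = 8505.

Outer integral (in θ): ∫_{0}^{2π} (8505) dθ = 17010π.

Therefore ∬_D (28x^2 + 28y^2) dA = 17010π.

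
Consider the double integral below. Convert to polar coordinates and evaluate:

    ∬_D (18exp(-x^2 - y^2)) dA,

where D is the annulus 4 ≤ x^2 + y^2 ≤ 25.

The region D is 2 ≤ r ≤ 5, 0 ≤ θ ≤ 2π in polar coordinates, where x = r cos(θ), y = r sin(θ), and dA = r dr dθ.

Under the substitution, the integrand becomes 18exp(-r^2), so

    ∬_D (18exp(-x^2 - y^2)) dA = ∫_{0}^{2π} ∫_{2}^{5} (18exp(-r^2)) · r dr dθ.

Inner integral (in r): ∫_{2}^{5} (18exp(-r^2)) · r dr = -(9 - 9exp(21))exp(-25).

Outer integral (in θ): ∫_{0}^{2π} (-(9 - 9exp(21))exp(-25)) dθ = -18π (1 - exp(21))exp(-25).

Therefore ∬_D (18exp(-x^2 - y^2)) dA = -18π (1 - exp(21))exp(-25).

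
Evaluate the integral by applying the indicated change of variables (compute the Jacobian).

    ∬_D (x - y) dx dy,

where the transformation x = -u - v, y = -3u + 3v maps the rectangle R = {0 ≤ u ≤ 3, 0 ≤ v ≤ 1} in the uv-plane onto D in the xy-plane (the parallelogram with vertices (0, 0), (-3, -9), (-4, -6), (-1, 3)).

Compute the Jacobian determinant of (x, y) with respect to (u, v):

    ∂(x,y)/∂(u,v) = | -1  -1 | = (-1)(3) - (-1)(-3) = -6.
                   | -3  3 |

Its absolute value is |J| = 6 (the area scaling factor).

Substituting x = -u - v, y = -3u + 3v into the integrand,

    x - y → 2u - 4v,

so the integral becomes

    ∬_R (2u - 4v) · |J| du dv = ∫_0^3 ∫_0^1 (12u - 24v) dv du.

Inner (v): 12u - 12.
Outer (u): 18.

Therefore ∬_D (x - y) dx dy = 18.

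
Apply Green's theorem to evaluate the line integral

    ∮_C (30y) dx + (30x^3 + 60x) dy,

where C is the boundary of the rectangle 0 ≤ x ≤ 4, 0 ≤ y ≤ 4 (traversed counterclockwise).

Green's theorem converts the closed line integral into a double integral over the enclosed region D:

    ∮_C P dx + Q dy = ∬_D (∂Q/∂x - ∂P/∂y) dA.

Here P = 30y, Q = 30x^3 + 60x, so

    ∂Q/∂x = 90x^2 + 60,    ∂P/∂y = 30,
    ∂Q/∂x - ∂P/∂y = 90x^2 + 30.

D is the region 0 ≤ x ≤ 4, 0 ≤ y ≤ 4. Evaluating the double integral:

    ∬_D (90x^2 + 30) dA = ∫_0^{4} ∫_0^{4} (90x^2 + 30) dy dx.

Inner (y from 0 to 4): 360x^2 + 120.
Outer (x from 0 to 4): 8160.

Therefore ∮_C P dx + Q dy = 8160.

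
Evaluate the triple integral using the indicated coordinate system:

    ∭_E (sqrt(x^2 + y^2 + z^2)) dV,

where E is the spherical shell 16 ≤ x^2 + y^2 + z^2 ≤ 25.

In spherical coordinates, x = ρ sin(φ) cos(θ), y = ρ sin(φ) sin(θ), z = ρ cos(φ), and dV = ρ^2 sin(φ) dρ dφ dθ.

The integrand becomes ρ, so

    ∭_E (sqrt(x^2 + y^2 + z^2)) dV = ∫_{0}^{2π} ∫_{0}^{π} ∫_{4}^{5} (ρ) · ρ^2 sin(φ) dρ dφ dθ.

Inner (ρ): 369sin(φ)/4.
Middle (φ): 369/2.
Outer (θ): 369π.

Therefore the triple integral equals 369π.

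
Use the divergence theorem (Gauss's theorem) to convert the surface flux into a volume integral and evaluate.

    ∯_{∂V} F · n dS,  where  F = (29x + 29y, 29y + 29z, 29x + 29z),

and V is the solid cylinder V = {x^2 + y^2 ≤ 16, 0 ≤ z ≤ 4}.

By the divergence theorem,

    ∯_{∂V} F · n dS = ∭_V (∇ · F) dV.

Compute the divergence:
    ∇ · F = ∂F_x/∂x + ∂F_y/∂y + ∂F_z/∂z = 29 + 29 + 29 = 87.

In cylindrical coordinates, x = r cos(θ), y = r sin(θ), z = z, dV = r dr dθ dz, with 0 ≤ r ≤ 4, 0 ≤ θ ≤ 2π, 0 ≤ z ≤ 4.

The integrand, after substitution and multiplying by the volume element, becomes (87) · r, so

    ∭_V (∇·F) dV = ∫_0^{2π} ∫_0^{4} ∫_0^{4} (87) · r dz dr dθ.

Inner (z from 0 to 4): 348r.
Middle (r from 0 to 4): 2784.
Outer (θ from 0 to 2π): 5568π.

Therefore ∯_{∂V} F · n dS = 5568π.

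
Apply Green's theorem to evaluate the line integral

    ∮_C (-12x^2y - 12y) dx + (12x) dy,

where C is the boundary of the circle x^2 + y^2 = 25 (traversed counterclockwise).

Green's theorem converts the closed line integral into a double integral over the enclosed region D:

    ∮_C P dx + Q dy = ∬_D (∂Q/∂x - ∂P/∂y) dA.

Here P = -12x^2y - 12y, Q = 12x, so

    ∂Q/∂x = 12,    ∂P/∂y = -12x^2 - 12,
    ∂Q/∂x - ∂P/∂y = 12x^2 + 24.

D is the region x^2 + y^2 ≤ 25. Evaluating the double integral:

In polar coordinates (x = r cos θ, y = r sin θ, dA = r dr dθ) the integrand becomes 12r^2cos(θ)^2 + 24, so

    ∬_D (12x^2 + 24) dA = ∫_0^{2π} ∫_0^{5} (12r^2cos(θ)^2 + 24) · r dr dθ.

Inner (r from 0 to 5): 1875cos(θ)^2 + 300.
Outer (θ from 0 to 2π): 2475π.

Therefore ∮_C P dx + Q dy = 2475π.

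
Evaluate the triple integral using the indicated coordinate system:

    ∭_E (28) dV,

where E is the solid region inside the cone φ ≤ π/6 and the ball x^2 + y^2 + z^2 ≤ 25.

In spherical coordinates, x = ρ sin(φ) cos(θ), y = ρ sin(φ) sin(θ), z = ρ cos(φ), and dV = ρ^2 sin(φ) dρ dφ dθ.

The integrand becomes 28, so

    ∭_E (28) dV = ∫_{0}^{2π} ∫_{0}^{π/6} ∫_{0}^{5} (28) · ρ^2 sin(φ) dρ dφ dθ.

Inner (ρ): 3500sin(φ)/3.
Middle (φ): 3500/3 - 1750sqrt(3)/3.
Outer (θ): 3500π (2 - sqrt(3))/3.

Therefore the triple integral equals 3500π (2 - sqrt(3))/3.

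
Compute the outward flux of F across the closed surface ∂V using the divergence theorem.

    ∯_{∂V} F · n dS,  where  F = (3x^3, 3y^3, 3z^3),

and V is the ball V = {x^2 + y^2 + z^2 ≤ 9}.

By the divergence theorem,

    ∯_{∂V} F · n dS = ∭_V (∇ · F) dV.

Compute the divergence:
    ∇ · F = ∂F_x/∂x + ∂F_y/∂y + ∂F_z/∂z = 9x^2 + 9y^2 + 9z^2.

In spherical coordinates, x = ρ sin(φ) cos(θ), y = ρ sin(φ) sin(θ), z = ρ cos(φ), dV = ρ^2 sin(φ) dρ dφ dθ, with 0 ≤ ρ ≤ 3, 0 ≤ φ ≤ π, 0 ≤ θ ≤ 2π.

The integrand, after substitution and multiplying by the volume element, becomes (9ρ^2) · ρ^2 sin(φ), so

    ∭_V (∇·F) dV = ∫_0^{2π} ∫_0^{π} ∫_0^{3} (9ρ^2) · ρ^2 sin(φ) dρ dφ dθ.

Inner (ρ from 0 to 3): 2187sin(φ)/5.
Middle (φ from 0 to π): 4374/5.
Outer (θ from 0 to 2π): 8748π/5.

Therefore ∯_{∂V} F · n dS = 8748π/5.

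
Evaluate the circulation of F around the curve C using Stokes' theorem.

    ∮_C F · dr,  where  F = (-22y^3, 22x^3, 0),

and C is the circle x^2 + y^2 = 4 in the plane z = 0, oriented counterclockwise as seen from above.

Let S be the flat disk x^2 + y^2 ≤ 4 in the plane z = 0, with upward unit normal n̂ = ẑ. By Stokes' theorem,

    ∮_C F · dr = ∬_S (∇ × F) · n̂ dS = ∬_D (curl F)_z dA,

where D is the disk x^2 + y^2 ≤ 4.

Compute the curl of F = (-22y^3, 22x^3, 0):
    (∇ × F)_x = ∂F_z/∂y - ∂F_y/∂z = 0,
    (∇ × F)_y = ∂F_x/∂z - ∂F_z/∂x = 0,
    (∇ × F)_z = ∂F_y/∂x - ∂F_x/∂y = 66x^2 + 66y^2.

On z = 0, (curl F)_z = 66x^2 + 66y^2.

Convert to polar (x = r cos θ, y = r sin θ, dA = r dr dθ); the integrand becomes 66r^2, so

    ∬_D (curl F)_z dA = ∫_0^{2π} ∫_0^{2} (66r^2) · r dr dθ.

Inner (r from 0 to 2): 264.
Outer (θ from 0 to 2π): 528π.

Therefore ∮_C F · dr = 528π.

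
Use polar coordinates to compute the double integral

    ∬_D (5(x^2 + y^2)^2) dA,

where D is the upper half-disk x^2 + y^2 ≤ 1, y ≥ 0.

The region D is 0 ≤ r ≤ 1, 0 ≤ θ ≤ π in polar coordinates, where x = r cos(θ), y = r sin(θ), and dA = r dr dθ.

Under the substitution, the integrand becomes 5r^4, so

    ∬_D (5(x^2 + y^2)^2) dA = ∫_{0}^{π} ∫_{0}^{1} (5r^4) · r dr dθ.

Inner integral (in r): ∫_{0}^{1} (5r^4) · r dr = 5/6.

Outer integral (in θ): ∫_{0}^{π} (5/6) dθ = 5π/6.

Therefore ∬_D (5(x^2 + y^2)^2) dA = 5π/6.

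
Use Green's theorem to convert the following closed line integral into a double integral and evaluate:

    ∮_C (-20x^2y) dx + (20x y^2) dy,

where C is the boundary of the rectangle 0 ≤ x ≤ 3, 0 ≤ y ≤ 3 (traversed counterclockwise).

Green's theorem converts the closed line integral into a double integral over the enclosed region D:

    ∮_C P dx + Q dy = ∬_D (∂Q/∂x - ∂P/∂y) dA.

Here P = -20x^2y, Q = 20x y^2, so

    ∂Q/∂x = 20y^2,    ∂P/∂y = -20x^2,
    ∂Q/∂x - ∂P/∂y = 20x^2 + 20y^2.

D is the region 0 ≤ x ≤ 3, 0 ≤ y ≤ 3. Evaluating the double integral:

    ∬_D (20x^2 + 20y^2) dA = ∫_0^{3} ∫_0^{3} (20x^2 + 20y^2) dy dx.

Inner (y from 0 to 3): 60x^2 + 180.
Outer (x from 0 to 3): 1080.

Therefore ∮_C P dx + Q dy = 1080.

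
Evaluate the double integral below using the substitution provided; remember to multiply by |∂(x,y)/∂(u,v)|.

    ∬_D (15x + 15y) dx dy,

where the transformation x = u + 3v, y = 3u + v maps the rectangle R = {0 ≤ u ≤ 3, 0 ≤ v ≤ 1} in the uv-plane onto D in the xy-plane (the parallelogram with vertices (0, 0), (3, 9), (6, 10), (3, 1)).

Compute the Jacobian determinant of (x, y) with respect to (u, v):

    ∂(x,y)/∂(u,v) = | 1  3 | = (1)(1) - (3)(3) = -8.
                   | 3  1 |

Its absolute value is |J| = 8 (the area scaling factor).

Substituting x = u + 3v, y = 3u + v into the integrand,

    15x + 15y → 60u + 60v,

so the integral becomes

    ∬_R (60u + 60v) · |J| du dv = ∫_0^3 ∫_0^1 (480u + 480v) dv du.

Inner (v): 480u + 240.
Outer (u): 2880.

Therefore ∬_D (15x + 15y) dx dy = 2880.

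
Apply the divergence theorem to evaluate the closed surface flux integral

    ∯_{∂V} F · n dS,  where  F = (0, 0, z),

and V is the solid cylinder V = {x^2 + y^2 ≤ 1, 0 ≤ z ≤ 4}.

By the divergence theorem,

    ∯_{∂V} F · n dS = ∭_V (∇ · F) dV.

Compute the divergence:
    ∇ · F = ∂F_x/∂x + ∂F_y/∂y + ∂F_z/∂z = 0 + 0 + 1 = 1.

In cylindrical coordinates, x = r cos(θ), y = r sin(θ), z = z, dV = r dr dθ dz, with 0 ≤ r ≤ 1, 0 ≤ θ ≤ 2π, 0 ≤ z ≤ 4.

The integrand, after substitution and multiplying by the volume element, becomes (1) · r, so

    ∭_V (∇·F) dV = ∫_0^{2π} ∫_0^{1} ∫_0^{4} (1) · r dz dr dθ.

Inner (z from 0 to 4): 4r.
Middle (r from 0 to 1): 2.
Outer (θ from 0 to 2π): 4π.

Therefore ∯_{∂V} F · n dS = 4π.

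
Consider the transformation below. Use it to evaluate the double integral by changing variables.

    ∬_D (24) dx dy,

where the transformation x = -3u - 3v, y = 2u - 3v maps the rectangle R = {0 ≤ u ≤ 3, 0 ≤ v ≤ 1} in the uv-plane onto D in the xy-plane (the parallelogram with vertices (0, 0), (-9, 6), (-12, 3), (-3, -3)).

Compute the Jacobian determinant of (x, y) with respect to (u, v):

    ∂(x,y)/∂(u,v) = | -3  -3 | = (-3)(-3) - (-3)(2) = 15.
                   | 2  -3 |

Its absolute value is |J| = 15 (the area scaling factor).

Substituting x = -3u - 3v, y = 2u - 3v into the integrand,

    24 → 24,

so the integral becomes

    ∬_R (24) · |J| du dv = ∫_0^3 ∫_0^1 (360) dv du.

Inner (v): 360.
Outer (u): 1080.

Therefore ∬_D (24) dx dy = 1080.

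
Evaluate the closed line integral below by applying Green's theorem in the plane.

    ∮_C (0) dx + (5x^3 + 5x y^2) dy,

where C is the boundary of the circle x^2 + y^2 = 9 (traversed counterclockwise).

Green's theorem converts the closed line integral into a double integral over the enclosed region D:

    ∮_C P dx + Q dy = ∬_D (∂Q/∂x - ∂P/∂y) dA.

Here P = 0, Q = 5x^3 + 5x y^2, so

    ∂Q/∂x = 15x^2 + 5y^2,    ∂P/∂y = 0,
    ∂Q/∂x - ∂P/∂y = 15x^2 + 5y^2.

D is the region x^2 + y^2 ≤ 9. Evaluating the double integral:

In polar coordinates (x = r cos θ, y = r sin θ, dA = r dr dθ) the integrand becomes 5r^2(cos(2θ) + 2), so

    ∬_D (15x^2 + 5y^2) dA = ∫_0^{2π} ∫_0^{3} (5r^2(cos(2θ) + 2)) · r dr dθ.

Inner (r from 0 to 3): 405cos(2θ)/4 + 405/2.
Outer (θ from 0 to 2π): 405π.

Therefore ∮_C P dx + Q dy = 405π.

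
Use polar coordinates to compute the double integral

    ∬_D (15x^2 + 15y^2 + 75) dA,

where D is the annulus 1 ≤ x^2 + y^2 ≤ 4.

The region D is 1 ≤ r ≤ 2, 0 ≤ θ ≤ 2π in polar coordinates, where x = r cos(θ), y = r sin(θ), and dA = r dr dθ.

Under the substitution, the integrand becomes 15r^2 + 75, so

    ∬_D (15x^2 + 15y^2 + 75) dA = ∫_{0}^{2π} ∫_{1}^{2} (15r^2 + 75) · r dr dθ.

Inner integral (in r): ∫_{1}^{2} (15r^2 + 75) · r dr = 675/4.

Outer integral (in θ): ∫_{0}^{2π} (675/4) dθ = 675π/2.

Therefore ∬_D (15x^2 + 15y^2 + 75) dA = 675π/2.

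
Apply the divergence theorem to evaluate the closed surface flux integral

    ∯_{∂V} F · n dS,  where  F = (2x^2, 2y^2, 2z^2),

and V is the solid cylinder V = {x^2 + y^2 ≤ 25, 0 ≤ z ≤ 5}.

By the divergence theorem,

    ∯_{∂V} F · n dS = ∭_V (∇ · F) dV.

Compute the divergence:
    ∇ · F = ∂F_x/∂x + ∂F_y/∂y + ∂F_z/∂z = 4x + 4y + 4z.

In cylindrical coordinates, x = r cos(θ), y = r sin(θ), z = z, dV = r dr dθ dz, with 0 ≤ r ≤ 5, 0 ≤ θ ≤ 2π, 0 ≤ z ≤ 5.

The integrand, after substitution and multiplying by the volume element, becomes (4sqrt(2)r sin(θ + π/4) + 4z) · r, so

    ∭_V (∇·F) dV = ∫_0^{2π} ∫_0^{5} ∫_0^{5} (4sqrt(2)r sin(θ + π/4) + 4z) · r dz dr dθ.

Inner (z from 0 to 5): 10r (2sqrt(2)r sin(θ + π/4) + 5).
Middle (r from 0 to 5): 2500sqrt(2)sin(θ + π/4)/3 + 625.
Outer (θ from 0 to 2π): 1250π.

Therefore ∯_{∂V} F · n dS = 1250π.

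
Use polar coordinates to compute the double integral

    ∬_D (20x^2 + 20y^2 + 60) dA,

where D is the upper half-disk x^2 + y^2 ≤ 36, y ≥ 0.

The region D is 0 ≤ r ≤ 6, 0 ≤ θ ≤ π in polar coordinates, where x = r cos(θ), y = r sin(θ), and dA = r dr dθ.

Under the substitution, the integrand becomes 20r^2 + 60, so

    ∬_D (20x^2 + 20y^2 + 60) dA = ∫_{0}^{π} ∫_{0}^{6} (20r^2 + 60) · r dr dθ.

Inner integral (in r): ∫_{0}^{6} (20r^2 + 60) · r dr = 7560.

Outer integral (in θ): ∫_{0}^{π} (7560) dθ = 7560π.

Therefore ∬_D (20x^2 + 20y^2 + 60) dA = 7560π.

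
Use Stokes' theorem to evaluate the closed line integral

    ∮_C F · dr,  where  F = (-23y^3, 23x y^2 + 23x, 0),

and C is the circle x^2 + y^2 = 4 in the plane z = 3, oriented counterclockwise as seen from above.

Let S be the flat disk x^2 + y^2 ≤ 4 in the plane z = 3, with upward unit normal n̂ = ẑ. By Stokes' theorem,

    ∮_C F · dr = ∬_S (∇ × F) · n̂ dS = ∬_D (curl F)_z dA,

where D is the disk x^2 + y^2 ≤ 4.

Compute the curl of F = (-23y^3, 23x y^2 + 23x, 0):
    (∇ × F)_x = ∂F_z/∂y - ∂F_y/∂z = 0,
    (∇ × F)_y = ∂F_x/∂z - ∂F_z/∂x = 0,
    (∇ × F)_z = ∂F_y/∂x - ∂F_x/∂y = 92y^2 + 23.

On z = 3, (curl F)_z = 92y^2 + 23.

Convert to polar (x = r cos θ, y = r sin θ, dA = r dr dθ); the integrand becomes 92r^2sin(θ)^2 + 23, so

    ∬_D (curl F)_z dA = ∫_0^{2π} ∫_0^{2} (92r^2sin(θ)^2 + 23) · r dr dθ.

Inner (r from 0 to 2): 368sin(θ)^2 + 46.
Outer (θ from 0 to 2π): 460π.

Therefore ∮_C F · dr = 460π.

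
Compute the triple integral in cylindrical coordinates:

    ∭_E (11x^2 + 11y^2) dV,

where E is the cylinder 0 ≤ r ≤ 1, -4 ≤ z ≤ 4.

In cylindrical coordinates, x = r cos(θ), y = r sin(θ), z = z, and dV = r dr dθ dz.

The integrand becomes 11r^2, so

    ∭_E (11x^2 + 11y^2) dV = ∫_{0}^{2π} ∫_{0}^{1} ∫_{-4}^{4} (11r^2) · r dz dr dθ.

Inner (z): 88r^3.
Middle (r from 0 to 1): 22.
Outer (θ): 44π.

Therefore the triple integral equals 44π.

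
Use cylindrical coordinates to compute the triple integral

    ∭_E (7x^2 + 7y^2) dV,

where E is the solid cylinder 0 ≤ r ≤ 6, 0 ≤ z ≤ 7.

In cylindrical coordinates, x = r cos(θ), y = r sin(θ), z = z, and dV = r dr dθ dz.

The integrand becomes 7r^2, so

    ∭_E (7x^2 + 7y^2) dV = ∫_{0}^{2π} ∫_{0}^{6} ∫_{0}^{7} (7r^2) · r dz dr dθ.

Inner (z): 49r^3.
Middle (r from 0 to 6): 15876.
Outer (θ): 31752π.

Therefore the triple integral equals 31752π.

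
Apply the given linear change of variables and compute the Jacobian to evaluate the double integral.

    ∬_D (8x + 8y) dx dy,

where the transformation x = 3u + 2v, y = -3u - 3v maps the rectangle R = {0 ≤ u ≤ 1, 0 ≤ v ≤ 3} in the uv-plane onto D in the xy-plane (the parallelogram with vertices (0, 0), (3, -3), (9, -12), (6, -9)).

Compute the Jacobian determinant of (x, y) with respect to (u, v):

    ∂(x,y)/∂(u,v) = | 3  2 | = (3)(-3) - (2)(-3) = -3.
                   | -3  -3 |

Its absolute value is |J| = 3 (the area scaling factor).

Substituting x = 3u + 2v, y = -3u - 3v into the integrand,

    8x + 8y → -8v,

so the integral becomes

    ∬_R (-8v) · |J| du dv = ∫_0^1 ∫_0^3 (-24v) dv du.

Inner (v): -108.
Outer (u): -108.

Therefore ∬_D (8x + 8y) dx dy = -108.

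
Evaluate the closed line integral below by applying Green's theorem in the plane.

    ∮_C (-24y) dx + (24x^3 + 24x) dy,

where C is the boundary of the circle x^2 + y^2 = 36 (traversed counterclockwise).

Green's theorem converts the closed line integral into a double integral over the enclosed region D:

    ∮_C P dx + Q dy = ∬_D (∂Q/∂x - ∂P/∂y) dA.

Here P = -24y, Q = 24x^3 + 24x, so

    ∂Q/∂x = 72x^2 + 24,    ∂P/∂y = -24,
    ∂Q/∂x - ∂P/∂y = 72x^2 + 48.

D is the region x^2 + y^2 ≤ 36. Evaluating the double integral:

In polar coordinates (x = r cos θ, y = r sin θ, dA = r dr dθ) the integrand becomes 72r^2cos(θ)^2 + 48, so

    ∬_D (72x^2 + 48) dA = ∫_0^{2π} ∫_0^{6} (72r^2cos(θ)^2 + 48) · r dr dθ.

Inner (r from 0 to 6): 23328cos(θ)^2 + 864.
Outer (θ from 0 to 2π): 25056π.

Therefore ∮_C P dx + Q dy = 25056π.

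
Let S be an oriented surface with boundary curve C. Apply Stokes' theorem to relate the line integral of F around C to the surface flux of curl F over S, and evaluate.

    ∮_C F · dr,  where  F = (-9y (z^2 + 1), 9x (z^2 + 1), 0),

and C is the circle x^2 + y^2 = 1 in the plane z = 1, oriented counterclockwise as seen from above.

Let S be the flat disk x^2 + y^2 ≤ 1 in the plane z = 1, with upward unit normal n̂ = ẑ. By Stokes' theorem,

    ∮_C F · dr = ∬_S (∇ × F) · n̂ dS = ∬_D (curl F)_z dA,

where D is the disk x^2 + y^2 ≤ 1.

Compute the curl of F = (-9y (z^2 + 1), 9x (z^2 + 1), 0):
    (∇ × F)_x = ∂F_z/∂y - ∂F_y/∂z = -18x z,
    (∇ × F)_y = ∂F_x/∂z - ∂F_z/∂x = -18y z,
    (∇ × F)_z = ∂F_y/∂x - ∂F_x/∂y = 18z^2 + 18.

On z = 1, (curl F)_z = 36.

Convert to polar (x = r cos θ, y = r sin θ, dA = r dr dθ); the integrand becomes 36, so

    ∬_D (curl F)_z dA = ∫_0^{2π} ∫_0^{1} (36) · r dr dθ.

Inner (r from 0 to 1): 18.
Outer (θ from 0 to 2π): 36π.

Therefore ∮_C F · dr = 36π.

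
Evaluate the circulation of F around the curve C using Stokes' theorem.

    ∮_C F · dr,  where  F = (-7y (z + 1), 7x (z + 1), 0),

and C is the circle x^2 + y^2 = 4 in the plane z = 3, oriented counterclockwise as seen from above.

Let S be the flat disk x^2 + y^2 ≤ 4 in the plane z = 3, with upward unit normal n̂ = ẑ. By Stokes' theorem,

    ∮_C F · dr = ∬_S (∇ × F) · n̂ dS = ∬_D (curl F)_z dA,

where D is the disk x^2 + y^2 ≤ 4.

Compute the curl of F = (-7y (z + 1), 7x (z + 1), 0):
    (∇ × F)_x = ∂F_z/∂y - ∂F_y/∂z = -7x,
    (∇ × F)_y = ∂F_x/∂z - ∂F_z/∂x = -7y,
    (∇ × F)_z = ∂F_y/∂x - ∂F_x/∂y = 14z + 14.

On z = 3, (curl F)_z = 56.

Convert to polar (x = r cos θ, y = r sin θ, dA = r dr dθ); the integrand becomes 56, so

    ∬_D (curl F)_z dA = ∫_0^{2π} ∫_0^{2} (56) · r dr dθ.

Inner (r from 0 to 2): 112.
Outer (θ from 0 to 2π): 224π.

Therefore ∮_C F · dr = 224π.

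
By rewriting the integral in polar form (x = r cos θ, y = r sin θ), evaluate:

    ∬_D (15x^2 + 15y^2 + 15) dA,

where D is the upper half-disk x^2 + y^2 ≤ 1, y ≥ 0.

The region D is 0 ≤ r ≤ 1, 0 ≤ θ ≤ π in polar coordinates, where x = r cos(θ), y = r sin(θ), and dA = r dr dθ.

Under the substitution, the integrand becomes 15r^2 + 15, so

    ∬_D (15x^2 + 15y^2 + 15) dA = ∫_{0}^{π} ∫_{0}^{1} (15r^2 + 15) · r dr dθ.

Inner integral (in r): ∫_{0}^{1} (15r^2 + 15) · r dr = 45/4.

Outer integral (in θ): ∫_{0}^{π} (45/4) dθ = 45π/4.

Therefore ∬_D (15x^2 + 15y^2 + 15) dA = 45π/4.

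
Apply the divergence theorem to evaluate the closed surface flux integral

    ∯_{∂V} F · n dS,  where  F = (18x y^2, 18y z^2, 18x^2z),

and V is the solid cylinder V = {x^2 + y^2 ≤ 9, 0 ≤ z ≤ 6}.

By the divergence theorem,

    ∯_{∂V} F · n dS = ∭_V (∇ · F) dV.

Compute the divergence:
    ∇ · F = ∂F_x/∂x + ∂F_y/∂y + ∂F_z/∂z = 18y^2 + 18z^2 + 18x^2 = 18x^2 + 18y^2 + 18z^2.

In cylindrical coordinates, x = r cos(θ), y = r sin(θ), z = z, dV = r dr dθ dz, with 0 ≤ r ≤ 3, 0 ≤ θ ≤ 2π, 0 ≤ z ≤ 6.

The integrand, after substitution and multiplying by the volume element, becomes (18r^2 + 18z^2) · r, so

    ∭_V (∇·F) dV = ∫_0^{2π} ∫_0^{3} ∫_0^{6} (18r^2 + 18z^2) · r dz dr dθ.

Inner (z from 0 to 6): 108r (r^2 + 12).
Middle (r from 0 to 3): 8019.
Outer (θ from 0 to 2π): 16038π.

Therefore ∯_{∂V} F · n dS = 16038π.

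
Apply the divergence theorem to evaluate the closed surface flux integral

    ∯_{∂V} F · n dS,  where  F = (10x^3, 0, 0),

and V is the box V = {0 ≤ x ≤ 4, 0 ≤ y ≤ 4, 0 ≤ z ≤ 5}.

By the divergence theorem,

    ∯_{∂V} F · n dS = ∭_V (∇ · F) dV.

Compute the divergence:
    ∇ · F = ∂F_x/∂x + ∂F_y/∂y + ∂F_z/∂z = 30x^2 + 0 + 0 = 30x^2.

V is a rectangular box, so dV = dx dy dz with 0 ≤ x ≤ 4, 0 ≤ y ≤ 4, 0 ≤ z ≤ 5.

Integrate (30x^2) over V as an iterated integral:

    ∭_V (∇·F) dV = ∫_0^{4} ∫_0^{4} ∫_0^{5} (30x^2) dz dy dx.

Inner (z from 0 to 5): 150x^2.
Middle (y from 0 to 4): 600x^2.
Outer (x from 0 to 4): 12800.

Therefore ∯_{∂V} F · n dS = 12800.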